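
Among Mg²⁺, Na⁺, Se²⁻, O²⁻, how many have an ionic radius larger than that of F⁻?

2

Mg²⁺ has 10 e⁻ (Z=12), Na⁺ has 10 e⁻ (Z=11), F⁻ has 10 e⁻ (Z=9), O²⁻ has 10 e⁻ (Z=8), Se²⁻ has 36 e⁻ (Z=34). Mg²⁺ < Na⁺ (isoelectronic, higher Z=12 is smaller); Na⁺ < F⁻ (both 10 e⁻, Z=11>9); F⁻ < O²⁻ (isoelectronic, higher Z=9 is smaller); O²⁻ < Se²⁻ (same group, period 2 vs 4).
Overall: Mg²⁺ < Na⁺ < F⁻ < O²⁻ < Se²⁻. F⁻ has 2 below it and 2 above. That's 2.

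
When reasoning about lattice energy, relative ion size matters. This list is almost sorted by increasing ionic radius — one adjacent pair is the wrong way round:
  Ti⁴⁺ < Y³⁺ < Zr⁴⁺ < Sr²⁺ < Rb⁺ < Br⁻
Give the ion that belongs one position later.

Y³⁺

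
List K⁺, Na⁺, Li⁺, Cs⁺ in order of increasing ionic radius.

All are in the same group with charge +1. Radius grows down the group as n (the outermost shell) increases.

Li⁺ < Na⁺ < K⁺ < Cs⁺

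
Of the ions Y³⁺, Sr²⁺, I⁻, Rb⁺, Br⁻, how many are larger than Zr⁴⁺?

5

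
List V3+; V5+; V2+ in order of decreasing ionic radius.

V2+ > V3+ > V5+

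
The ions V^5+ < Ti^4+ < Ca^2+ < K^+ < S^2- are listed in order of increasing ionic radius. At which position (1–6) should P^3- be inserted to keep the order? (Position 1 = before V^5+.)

These species are isoelectronic with 18 electrons. The only difference is the number of protons: V^5+ (Z=23), Ti^4+ (Z=22), Ca^2+ (Z=20), K^+ (Z=19), S^2- (Z=16), P^3- (Z=15). The strongest nuclear pull (V^5+) gives the smallest ion.
Merged order: V^5+ < Ti^4+ < Ca^2+ < K^+ < S^2- < P^3- — P^3- is number 6.

6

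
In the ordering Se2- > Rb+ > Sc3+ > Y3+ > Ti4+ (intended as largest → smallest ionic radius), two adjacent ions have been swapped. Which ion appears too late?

Y3+

Scanning neighbour by neighbour, only Sc3+/Y3+ violates a trend: Sc3+ and Y3+ are in one column with the same charge; the lighter period-4 ion has one fewer shell and is smaller. That makes Y3+ the one sitting a position late relative to where it belongs.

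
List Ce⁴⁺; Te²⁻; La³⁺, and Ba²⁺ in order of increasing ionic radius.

Ce⁴⁺ < La³⁺ < Ba²⁺ < Te²⁻

Isoelectronic series (54 e⁻ each). Size is set by nuclear charge: more protons means a smaller ion. Ce⁴⁺ (Z=58), La³⁺ (Z=57), Ba²⁺ (Z=56), Te²⁻ (Z=52).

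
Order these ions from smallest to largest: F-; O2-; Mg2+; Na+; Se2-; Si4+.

Si4+ < Mg2+ < Na+ < F- < O2- < Se2-

First list Z and electron count for each: Si4+ (Z=14, 10 e⁻), Mg2+ (Z=12, 10 e⁻), Na+ (Z=11, 10 e⁻), F- (Z=9, 10 e⁻), O2- (Z=8, 10 e⁻), Se2- (Z=34, 36 e⁻). Si4+ < Mg2+ (both 10 e⁻, Z=14>12); Mg2+ < Na+ (isoelectronic, higher Z=12 is smaller); Na+ < F- (both 10 e⁻, Z=11>9); F- < O2- (isoelectronic, higher Z=9 is smaller); O2- < Se2- (same group, 2 shells fewer).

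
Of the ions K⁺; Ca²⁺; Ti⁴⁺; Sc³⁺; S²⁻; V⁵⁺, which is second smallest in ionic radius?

Isoelectronic series (18 e⁻ each). Size is set by nuclear charge: more protons means a smaller ion. V⁵⁺ (Z=23), Ti⁴⁺ (Z=22), Sc³⁺ (Z=21), Ca²⁺ (Z=20), K⁺ (Z=19), S²⁻ (Z=16).
That gives V⁵⁺ < Ti⁴⁺ < Sc³⁺ < Ca²⁺ < K⁺ < S²⁻. From the smallest end, number 2 is Ti⁴⁺.

Ti⁴⁺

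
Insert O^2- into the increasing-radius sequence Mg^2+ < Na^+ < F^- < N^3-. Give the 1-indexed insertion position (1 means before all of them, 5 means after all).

These species are isoelectronic with 10 electrons. The only difference is the number of protons: Mg^2+ (Z=12), Na^+ (Z=11), F^- (Z=9), O^2- (Z=8), N^3- (Z=7). The strongest nuclear pull (Mg^2+) gives the smallest ion.
Putting O^2- in gives Mg^2+ < Na^+ < F^- < O^2- < N^3-; it lands at slot 4.

4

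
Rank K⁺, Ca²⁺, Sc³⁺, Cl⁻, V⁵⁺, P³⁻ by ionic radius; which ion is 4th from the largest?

Ca²⁺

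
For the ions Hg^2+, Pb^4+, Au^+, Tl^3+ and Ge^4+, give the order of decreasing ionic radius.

Au^+ > Hg^2+ > Tl^3+ > Pb^4+ > Ge^4+

Work out protons and electrons: Ge^4+ (Z=32, 28 e⁻), Pb^4+ (Z=82, 78 e⁻), Tl^3+ (Z=81, 78 e⁻), Hg^2+ (Z=80, 78 e⁻), Au^+ (Z=79, 78 e⁻). Ge^4+ < Pb^4+ (same group, period 4 vs 6); Pb^4+ < Tl^3+ (isoelectronic, higher Z=82 is smaller); Tl^3+ < Hg^2+ (both 78 e⁻, Z=81>80); Hg^2+ < Au^+ (isoelectronic, higher Z=80 is smaller).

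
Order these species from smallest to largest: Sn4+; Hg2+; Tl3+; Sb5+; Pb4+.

Sb5+ < Sn4+ < Pb4+ < Tl3+ < Hg2+

Tabulating Z and e⁻: Sb5+ has 46 e⁻ (Z=51), Sn4+ has 46 e⁻ (Z=50), Pb4+ has 78 e⁻ (Z=82), Tl3+ has 78 e⁻ (Z=81), Hg2+ has 78 e⁻ (Z=80). Sb5+ < Sn4+ (isoelectronic, higher Z=51 is smaller); Sn4+ < Pb4+ (same group, period 5 vs 6); Pb4+ < Tl3+ (isoelectronic, higher Z=82 is smaller); Tl3+ < Hg2+ (isoelectronic, higher Z=81 is smaller).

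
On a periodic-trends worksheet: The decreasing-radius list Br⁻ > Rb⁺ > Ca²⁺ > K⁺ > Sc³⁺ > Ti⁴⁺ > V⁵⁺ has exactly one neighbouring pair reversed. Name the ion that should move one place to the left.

Scanning neighbour by neighbour, only Ca²⁺/K⁺ violates a trend: Ca²⁺ and K⁺ share 18 electrons; the higher nuclear charge on Ca (Z=20) contracts it more, so Ca²⁺ < K⁺. That makes K⁺ the one sitting a position late relative to where it belongs.

K⁺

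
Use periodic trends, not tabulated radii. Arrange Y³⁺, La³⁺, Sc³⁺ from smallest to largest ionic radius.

Sc³⁺ < Y³⁺ < La³⁺

Same group, same charge. Going down the group adds an extra shell of electrons, so the ion gets larger: Sc³⁺ is highest in the group and smallest.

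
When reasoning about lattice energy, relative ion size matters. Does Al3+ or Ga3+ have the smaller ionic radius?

Al3+

Same group, same charge. Going down the group adds an extra shell of electrons, so the ion gets larger: Al3+ is highest in the group and smallest.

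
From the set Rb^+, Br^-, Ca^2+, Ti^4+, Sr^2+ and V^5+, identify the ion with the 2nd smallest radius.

Ti^4+

V^5+ (Z=23, 18 e⁻), Ti^4+ (Z=22, 18 e⁻), Ca^2+ (Z=20, 18 e⁻), Sr^2+ (Z=38, 36 e⁻), Rb^+ (Z=37, 36 e⁻), Br^- (Z=35, 36 e⁻). V^5+ < Ti^4+ (isoelectronic, higher Z=23 is smaller); Ti^4+ < Ca^2+ (isoelectronic, higher Z=22 is smaller); Ca^2+ < Sr^2+ (same group, 1 shell fewer); Sr^2+ < Rb^+ (both 36 e⁻, Z=38>37); Rb^+ < Br^- (both 36 e⁻, Z=37>35).
So the order is V^5+ < Ti^4+ < Ca^2+ < Sr^2+ < Rb^+ < Br^-; the 2nd-smallest ion is Ti^4+.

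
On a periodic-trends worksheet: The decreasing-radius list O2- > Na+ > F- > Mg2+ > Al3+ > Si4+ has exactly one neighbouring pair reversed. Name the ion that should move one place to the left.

Compare adjacent ions: both have 10 electrons but Z(Na)=11 > Z(F)=9, so Na+ should be the smaller of the two — yet in this decreasing list Na+ sits before F-. Nothing else is reversed, so F- should move one place to the left.

F-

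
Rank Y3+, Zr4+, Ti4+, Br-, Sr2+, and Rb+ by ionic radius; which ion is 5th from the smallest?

Rb+

First list Z and electron count for each: Ti4+ has 18 e⁻ (Z=22), Zr4+ has 36 e⁻ (Z=40), Y3+ has 36 e⁻ (Z=39), Sr2+ has 36 e⁻ (Z=38), Rb+ has 36 e⁻ (Z=37), Br- has 36 e⁻ (Z=35). Ti4+ < Zr4+ (same group, 1 shell fewer); Zr4+ < Y3+ (both 36 e⁻, Z=40>39); Y3+ < Sr2+ (both 36 e⁻, Z=39>38); Sr2+ < Rb+ (both 36 e⁻, Z=38>37); Rb+ < Br- (isoelectronic, higher Z=37 is smaller).
Ordering: Ti4+ < Zr4+ < Y3+ < Sr2+ < Rb+ < Br-. The 5th smallest is Rb+.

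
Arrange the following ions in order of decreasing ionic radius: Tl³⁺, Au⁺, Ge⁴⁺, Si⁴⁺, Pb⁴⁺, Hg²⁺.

Au⁺ > Hg²⁺ > Tl³⁺ > Pb⁴⁺ > Ge⁴⁺ > Si⁴⁺

Electron counts and nuclear charges: Si⁴⁺ (Z=14, 10 e⁻), Ge⁴⁺ (Z=32, 28 e⁻), Pb⁴⁺ (Z=82, 78 e⁻), Tl³⁺ (Z=81, 78 e⁻), Hg²⁺ (Z=80, 78 e⁻), Au⁺ (Z=79, 78 e⁻). Si⁴⁺ < Ge⁴⁺ (same group, 1 shell fewer); Ge⁴⁺ < Pb⁴⁺ (same group, period 4 vs 6); Pb⁴⁺ < Tl³⁺ (both 78 e⁻, Z=82>81); Tl³⁺ < Hg²⁺ (both 78 e⁻, Z=81>80); Hg²⁺ < Au⁺ (both 78 e⁻, Z=80>79).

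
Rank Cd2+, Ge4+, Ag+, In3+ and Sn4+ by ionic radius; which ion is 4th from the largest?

Sn4+

Work out protons and electrons: Ge4+ has 28 e⁻ (Z=32), Sn4+ has 46 e⁻ (Z=50), In3+ has 46 e⁻ (Z=49), Cd2+ has 46 e⁻ (Z=48), Ag+ has 46 e⁻ (Z=47). Ge4+ < Sn4+ (same group, 1 shell fewer); Sn4+ < In3+ (isoelectronic, higher Z=50 is smaller); In3+ < Cd2+ (isoelectronic, higher Z=49 is smaller); Cd2+ < Ag+ (both 46 e⁻, Z=48>47).
That gives Ge4+ < Sn4+ < In3+ < Cd2+ < Ag+. From the largest end, number 4 is Sn4+.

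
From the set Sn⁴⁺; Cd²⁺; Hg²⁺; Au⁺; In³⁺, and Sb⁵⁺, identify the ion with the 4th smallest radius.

First list Z and electron count for each: Sb⁵⁺: 46 e⁻, Z=51, Sn⁴⁺: 46 e⁻, Z=50, In³⁺: 46 e⁻, Z=49, Cd²⁺: 46 e⁻, Z=48, Hg²⁺: 78 e⁻, Z=80, Au⁺: 78 e⁻, Z=79. Sb⁵⁺ < Sn⁴⁺ (isoelectronic, higher Z=51 is smaller); Sn⁴⁺ < In³⁺ (isoelectronic, higher Z=50 is smaller); In³⁺ < Cd²⁺ (both 46 e⁻, Z=49>48); Cd²⁺ < Hg²⁺ (same group, 1 shell fewer); Hg²⁺ < Au⁺ (isoelectronic, higher Z=80 is smaller).
So the order is Sb⁵⁺ < Sn⁴⁺ < In³⁺ < Cd²⁺ < Hg²⁺ < Au⁺; the 4th-smallest ion is Cd²⁺.

Cd²⁺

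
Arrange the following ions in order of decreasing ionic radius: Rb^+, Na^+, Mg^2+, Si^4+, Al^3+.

Rb^+ > Na^+ > Mg^2+ > Al^3+ > Si^4+

Electron counts and nuclear charges: Si^4+: 10 e⁻, Z=14, Al^3+: 10 e⁻, Z=13, Mg^2+: 10 e⁻, Z=12, Na^+: 10 e⁻, Z=11, Rb^+: 36 e⁻, Z=37. Si^4+ < Al^3+ (both 10 e⁻, Z=14>13); Al^3+ < Mg^2+ (both 10 e⁻, Z=13>12); Mg^2+ < Na^+ (both 10 e⁻, Z=12>11); Na^+ < Rb^+ (same group, 2 shells fewer).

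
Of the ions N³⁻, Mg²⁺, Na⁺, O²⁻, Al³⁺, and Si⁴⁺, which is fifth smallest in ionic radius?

Isoelectronic series (10 e⁻ each). Size is set by nuclear charge: more protons means a smaller ion. Si⁴⁺ (Z=14), Al³⁺ (Z=13), Mg²⁺ (Z=12), Na⁺ (Z=11), O²⁻ (Z=8), N³⁻ (Z=7).
Full ascending order: Si⁴⁺ < Al³⁺ < Mg²⁺ < Na⁺ < O²⁻ < N³⁻. Counting from the smallest, position 5 is O²⁻.

O²⁻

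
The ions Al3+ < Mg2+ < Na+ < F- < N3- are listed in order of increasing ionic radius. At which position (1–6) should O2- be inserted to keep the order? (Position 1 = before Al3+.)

These species are isoelectronic with 10 electrons. The only difference is the number of protons: Al3+ (Z=13), Mg2+ (Z=12), Na+ (Z=11), F- (Z=9), O2- (Z=8), N3- (Z=7). The strongest nuclear pull (Al3+) gives the smallest ion.
With O2- included the full order is Al3+ < Mg2+ < Na+ < F- < O2- < N3-, so it takes position 5.

5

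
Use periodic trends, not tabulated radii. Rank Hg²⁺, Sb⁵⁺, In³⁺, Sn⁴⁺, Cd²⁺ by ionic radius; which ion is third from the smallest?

In³⁺

Tabulating Z and e⁻: Sb⁵⁺: 46 e⁻, Z=51, Sn⁴⁺: 46 e⁻, Z=50, In³⁺: 46 e⁻, Z=49, Cd²⁺: 46 e⁻, Z=48, Hg²⁺: 78 e⁻, Z=80. Sb⁵⁺ < Sn⁴⁺ (both 46 e⁻, Z=51>50); Sn⁴⁺ < In³⁺ (isoelectronic, higher Z=50 is smaller); In³⁺ < Cd²⁺ (both 46 e⁻, Z=49>48); Cd²⁺ < Hg²⁺ (same group, 1 shell fewer).
So the order is Sb⁵⁺ < Sn⁴⁺ < In³⁺ < Cd²⁺ < Hg²⁺; the 3rd-smallest ion is In³⁺.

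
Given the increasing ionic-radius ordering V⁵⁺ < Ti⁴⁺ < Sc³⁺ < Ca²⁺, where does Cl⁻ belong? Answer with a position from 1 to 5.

All of these have 18 electrons (isoelectronic). With the same electron cloud, the ion with the most protons pulls it in tightest. Nuclear charges: V⁵⁺ (Z=23), Ti⁴⁺ (Z=22), Sc³⁺ (Z=21), Ca²⁺ (Z=20), Cl⁻ (Z=17). Highest Z is smallest.
With Cl⁻ included the full order is V⁵⁺ < Ti⁴⁺ < Sc³⁺ < Ca²⁺ < Cl⁻, so it takes position 5.

5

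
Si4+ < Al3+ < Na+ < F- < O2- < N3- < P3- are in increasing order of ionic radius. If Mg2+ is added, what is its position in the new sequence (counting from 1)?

Work out protons and electrons: Si4+ has 10 e⁻ (Z=14), Al3+ has 10 e⁻ (Z=13), Mg2+ has 10 e⁻ (Z=12), Na+ has 10 e⁻ (Z=11), F- has 10 e⁻ (Z=9), O2- has 10 e⁻ (Z=8), N3- has 10 e⁻ (Z=7), P3- has 18 e⁻ (Z=15). Si4+ < Al3+ (isoelectronic, higher Z=14 is smaller); Al3+ < Mg2+ (both 10 e⁻, Z=13>12); Mg2+ < Na+ (both 10 e⁻, Z=12>11); Na+ < F- (isoelectronic, higher Z=11 is smaller); F- < O2- (both 10 e⁻, Z=9>8); O2- < N3- (both 10 e⁻, Z=8>7); N3- < P3- (same group, 1 shell fewer).
With Mg2+ included the full order is Si4+ < Al3+ < Mg2+ < Na+ < F- < O2- < N3- < P3-, so it takes position 3.

3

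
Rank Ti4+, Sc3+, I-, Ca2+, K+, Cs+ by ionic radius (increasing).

Ti4+ < Sc3+ < Ca2+ < K+ < Cs+ < I-

Electron counts and nuclear charges: Ti4+ (Z=22, 18 e⁻), Sc3+ (Z=21, 18 e⁻), Ca2+ (Z=20, 18 e⁻), K+ (Z=19, 18 e⁻), Cs+ (Z=55, 54 e⁻), I- (Z=53, 54 e⁻). Ti4+ < Sc3+ (both 18 e⁻, Z=22>21); Sc3+ < Ca2+ (both 18 e⁻, Z=21>20); Ca2+ < K+ (isoelectronic, higher Z=20 is smaller); K+ < Cs+ (same group, period 4 vs 6); Cs+ < I- (both 54 e⁻, Z=55>53).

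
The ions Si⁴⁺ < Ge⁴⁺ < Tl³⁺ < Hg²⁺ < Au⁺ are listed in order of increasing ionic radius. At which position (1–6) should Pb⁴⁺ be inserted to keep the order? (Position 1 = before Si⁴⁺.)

3

Work out protons and electrons: Si⁴⁺ (Z=14, 10 e⁻), Ge⁴⁺ (Z=32, 28 e⁻), Pb⁴⁺ (Z=82, 78 e⁻), Tl³⁺ (Z=81, 78 e⁻), Hg²⁺ (Z=80, 78 e⁻), Au⁺ (Z=79, 78 e⁻). Si⁴⁺ < Ge⁴⁺ (same group, 1 shell fewer); Ge⁴⁺ < Pb⁴⁺ (same group, period 4 vs 6); Pb⁴⁺ < Tl³⁺ (both 78 e⁻, Z=82>81); Tl³⁺ < Hg²⁺ (isoelectronic, higher Z=81 is smaller); Hg²⁺ < Au⁺ (isoelectronic, higher Z=80 is smaller).
With Pb⁴⁺ included the full order is Si⁴⁺ < Ge⁴⁺ < Pb⁴⁺ < Tl³⁺ < Hg²⁺ < Au⁺, so it takes position 3.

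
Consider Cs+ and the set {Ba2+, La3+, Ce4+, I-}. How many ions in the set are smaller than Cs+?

These species are isoelectronic with 54 electrons. The only difference is the number of protons: Ce4+ (Z=58), La3+ (Z=57), Ba2+ (Z=56), Cs+ (Z=55), I- (Z=53). The strongest nuclear pull (Ce4+) gives the smallest ion.
Overall: Ce4+ < La3+ < Ba2+ < Cs+ < I-. Cs+ has 3 below it and 1 above. Count: 3.

3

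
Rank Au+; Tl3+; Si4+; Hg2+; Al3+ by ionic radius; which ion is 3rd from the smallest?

Tl3+

Si4+: 10 e⁻, Z=14, Al3+: 10 e⁻, Z=13, Tl3+: 78 e⁻, Z=81, Hg2+: 78 e⁻, Z=80, Au+: 78 e⁻, Z=79. Si4+ < Al3+ (both 10 e⁻, Z=14>13); Al3+ < Tl3+ (same group, 3 shells fewer); Tl3+ < Hg2+ (both 78 e⁻, Z=81>80); Hg2+ < Au+ (both 78 e⁻, Z=80>79).
So the order is Si4+ < Al3+ < Tl3+ < Hg2+ < Au+; the 3rd-smallest ion is Tl3+.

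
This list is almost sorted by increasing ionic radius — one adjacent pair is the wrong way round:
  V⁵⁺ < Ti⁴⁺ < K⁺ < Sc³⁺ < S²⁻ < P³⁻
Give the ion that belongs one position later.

K⁺

Check each adjacent pair. K⁺ and Sc³⁺ are reversed: both have 18 electrons but Z(Sc)=21 > Z(K)=19, so Sc³⁺ should be the smaller of the two. No other neighbouring pair contradicts the periodic trends, so K⁺ is the ion listed too early.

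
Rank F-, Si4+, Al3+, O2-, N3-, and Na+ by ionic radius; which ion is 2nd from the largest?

O2-

Isoelectronic series (10 e⁻ each). Size is set by nuclear charge: more protons means a smaller ion. Si4+ (Z=14), Al3+ (Z=13), Na+ (Z=11), F- (Z=9), O2- (Z=8), N3- (Z=7).
So the order is Si4+ < Al3+ < Na+ < F- < O2- < N3-; the 2nd-largest ion is O2-.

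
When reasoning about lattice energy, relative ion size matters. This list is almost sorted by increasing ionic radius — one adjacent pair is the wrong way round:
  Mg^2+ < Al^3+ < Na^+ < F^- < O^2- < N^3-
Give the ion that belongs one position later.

Scanning neighbour by neighbour, only Mg^2+/Al^3+ violates a trend: both have 10 electrons but Z(Al)=13 > Z(Mg)=12, so Al^3+ should be the smaller of the two. That makes Mg^2+ the one sitting a position early relative to where it belongs.

Mg^2+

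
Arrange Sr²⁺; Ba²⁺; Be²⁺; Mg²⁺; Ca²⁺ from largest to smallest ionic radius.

Ba²⁺ > Sr²⁺ > Ca²⁺ > Mg²⁺ > Be²⁺

All are in the same group with charge +2. Radius grows down the group as n (the outermost shell) increases.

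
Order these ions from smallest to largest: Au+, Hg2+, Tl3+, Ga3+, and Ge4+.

Ge4+ (Z=32, 28 e⁻), Ga3+ (Z=31, 28 e⁻), Tl3+ (Z=81, 78 e⁻), Hg2+ (Z=80, 78 e⁻), Au+ (Z=79, 78 e⁻). Ge4+ < Ga3+ (isoelectronic, higher Z=32 is smaller); Ga3+ < Tl3+ (same group, 2 shells fewer); Tl3+ < Hg2+ (both 78 e⁻, Z=81>80); Hg2+ < Au+ (isoelectronic, higher Z=80 is smaller).

Ge4+ < Ga3+ < Tl3+ < Hg2+ < Au+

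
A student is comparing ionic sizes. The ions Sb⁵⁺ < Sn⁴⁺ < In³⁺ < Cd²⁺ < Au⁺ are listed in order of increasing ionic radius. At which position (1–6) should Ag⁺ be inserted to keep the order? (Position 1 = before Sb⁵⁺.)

5

Tabulating Z and e⁻: Sb⁵⁺ has 46 e⁻ (Z=51), Sn⁴⁺ has 46 e⁻ (Z=50), In³⁺ has 46 e⁻ (Z=49), Cd²⁺ has 46 e⁻ (Z=48), Ag⁺ has 46 e⁻ (Z=47), Au⁺ has 78 e⁻ (Z=79). Sb⁵⁺ < Sn⁴⁺ (isoelectronic, higher Z=51 is smaller); Sn⁴⁺ < In³⁺ (both 46 e⁻, Z=50>49); In³⁺ < Cd²⁺ (both 46 e⁻, Z=49>48); Cd²⁺ < Ag⁺ (both 46 e⁻, Z=48>47); Ag⁺ < Au⁺ (same group, 1 shell fewer).
With Ag⁺ included the full order is Sb⁵⁺ < Sn⁴⁺ < In³⁺ < Cd²⁺ < Ag⁺ < Au⁺, so it takes position 5.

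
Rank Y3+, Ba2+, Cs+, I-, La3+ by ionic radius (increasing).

First list Z and electron count for each: Y3+ has 36 e⁻ (Z=39), La3+ has 54 e⁻ (Z=57), Ba2+ has 54 e⁻ (Z=56), Cs+ has 54 e⁻ (Z=55), I- has 54 e⁻ (Z=53). Y3+ < La3+ (same group, period 5 vs 6); La3+ < Ba2+ (both 54 e⁻, Z=57>56); Ba2+ < Cs+ (isoelectronic, higher Z=56 is smaller); Cs+ < I- (both 54 e⁻, Z=55>53).

Y3+ < La3+ < Ba2+ < Cs+ < I-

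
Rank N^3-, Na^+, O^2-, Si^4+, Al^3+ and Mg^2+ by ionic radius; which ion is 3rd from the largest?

All of these have 10 electrons (isoelectronic). With the same electron cloud, the ion with the most protons pulls it in tightest. Nuclear charges: Si^4+ (Z=14), Al^3+ (Z=13), Mg^2+ (Z=12), Na^+ (Z=11), O^2- (Z=8), N^3- (Z=7). Highest Z is smallest.
That gives Si^4+ < Al^3+ < Mg^2+ < Na^+ < O^2- < N^3-. From the largest end, number 3 is Na^+.

Na^+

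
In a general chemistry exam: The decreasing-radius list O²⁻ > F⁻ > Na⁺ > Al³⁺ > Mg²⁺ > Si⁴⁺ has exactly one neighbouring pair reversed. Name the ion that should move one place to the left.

Mg²⁺

Compare adjacent ions: Al³⁺ and Mg²⁺ share 10 electrons; the higher nuclear charge on Al (Z=13) contracts it more, so Al³⁺ < Mg²⁺ — yet in this decreasing list Al³⁺ sits before Mg²⁺. Nothing else is reversed, so Mg²⁺ should move one place to the left.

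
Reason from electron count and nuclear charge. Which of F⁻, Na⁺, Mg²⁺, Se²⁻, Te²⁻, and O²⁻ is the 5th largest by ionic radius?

Work out protons and electrons: Mg²⁺: 10 e⁻, Z=12, Na⁺: 10 e⁻, Z=11, F⁻: 10 e⁻, Z=9, O²⁻: 10 e⁻, Z=8, Se²⁻: 36 e⁻, Z=34, Te²⁻: 54 e⁻, Z=52. Mg²⁺ < Na⁺ (both 10 e⁻, Z=12>11); Na⁺ < F⁻ (isoelectronic, higher Z=11 is smaller); F⁻ < O²⁻ (both 10 e⁻, Z=9>8); O²⁻ < Se²⁻ (same group, period 2 vs 4); Se²⁻ < Te²⁻ (same group, period 4 vs 5).
So the order is Mg²⁺ < Na⁺ < F⁻ < O²⁻ < Se²⁻ < Te²⁻; the 5th-largest ion is Na⁺.

Na⁺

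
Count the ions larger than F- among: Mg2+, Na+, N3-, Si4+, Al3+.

These species are isoelectronic with 10 electrons. The only difference is the number of protons: Si4+ (Z=14), Al3+ (Z=13), Mg2+ (Z=12), Na+ (Z=11), F- (Z=9), N3- (Z=7). The strongest nuclear pull (Si4+) gives the smallest ion.
Ordering all of them (including F-) by radius gives Si4+ < Al3+ < Mg2+ < Na+ < F- < N3-. That's 1.

1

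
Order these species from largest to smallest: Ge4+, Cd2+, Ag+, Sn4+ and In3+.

Ge4+ (Z=32, 28 e⁻), Sn4+ (Z=50, 46 e⁻), In3+ (Z=49, 46 e⁻), Cd2+ (Z=48, 46 e⁻), Ag+ (Z=47, 46 e⁻). Ge4+ < Sn4+ (same group, period 4 vs 5); Sn4+ < In3+ (both 46 e⁻, Z=50>49); In3+ < Cd2+ (both 46 e⁻, Z=49>48); Cd2+ < Ag+ (isoelectronic, higher Z=48 is smaller).

Ag+ > Cd2+ > In3+ > Sn4+ > Ge4+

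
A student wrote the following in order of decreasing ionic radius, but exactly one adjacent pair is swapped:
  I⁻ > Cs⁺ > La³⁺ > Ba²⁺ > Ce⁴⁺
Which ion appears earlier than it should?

La³⁺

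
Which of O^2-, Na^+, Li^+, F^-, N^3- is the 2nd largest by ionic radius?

Electron counts and nuclear charges: Li^+ has 2 e⁻ (Z=3), Na^+ has 10 e⁻ (Z=11), F^- has 10 e⁻ (Z=9), O^2- has 10 e⁻ (Z=8), N^3- has 10 e⁻ (Z=7). Li^+ < Na^+ (same group, period 2 vs 3); Na^+ < F^- (both 10 e⁻, Z=11>9); F^- < O^2- (both 10 e⁻, Z=9>8); O^2- < N^3- (both 10 e⁻, Z=8>7).
Full ascending order: Li^+ < Na^+ < F^- < O^2- < N^3-. Counting from the largest, position 2 is O^2-.

O^2-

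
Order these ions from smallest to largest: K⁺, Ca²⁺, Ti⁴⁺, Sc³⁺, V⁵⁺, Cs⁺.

Electron counts and nuclear charges: V⁵⁺: 18 e⁻, Z=23, Ti⁴⁺: 18 e⁻, Z=22, Sc³⁺: 18 e⁻, Z=21, Ca²⁺: 18 e⁻, Z=20, K⁺: 18 e⁻, Z=19, Cs⁺: 54 e⁻, Z=55. V⁵⁺ < Ti⁴⁺ (isoelectronic, higher Z=23 is smaller); Ti⁴⁺ < Sc³⁺ (isoelectronic, higher Z=22 is smaller); Sc³⁺ < Ca²⁺ (both 18 e⁻, Z=21>20); Ca²⁺ < K⁺ (both 18 e⁻, Z=20>19); K⁺ < Cs⁺ (same group, 2 shells fewer).

V⁵⁺ < Ti⁴⁺ < Sc³⁺ < Ca²⁺ < K⁺ < Cs⁺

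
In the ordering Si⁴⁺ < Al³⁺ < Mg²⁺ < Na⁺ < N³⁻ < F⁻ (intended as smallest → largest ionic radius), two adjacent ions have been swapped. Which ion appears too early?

N³⁻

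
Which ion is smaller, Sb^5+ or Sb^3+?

Sb^5+

Same element, different charge: the more highly charged cation has fewer electrons and a greater effective nuclear charge per electron, making Sb^5+ the smallest.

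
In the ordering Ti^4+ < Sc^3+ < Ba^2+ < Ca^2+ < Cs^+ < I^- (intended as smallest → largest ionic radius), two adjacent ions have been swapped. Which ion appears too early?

The pair Ba^2+, Ca^2+ is the wrong way round — both in group 2 with the same charge; Ca^2+ (period 4) has the smaller radius. All other adjacent pairs agree with periodic trends, so Ba^2+ is the misplaced ion.

Ba^2+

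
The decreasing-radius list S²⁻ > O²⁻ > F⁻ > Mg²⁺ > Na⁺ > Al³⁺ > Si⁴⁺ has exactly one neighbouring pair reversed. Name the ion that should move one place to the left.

Compare adjacent ions: Mg²⁺ and Na⁺ share 10 electrons; the higher nuclear charge on Mg (Z=12) contracts it more, so Mg²⁺ < Na⁺ — yet in this decreasing list Mg²⁺ sits before Na⁺. Nothing else is reversed, so Na⁺ should move one place to the left.

Na⁺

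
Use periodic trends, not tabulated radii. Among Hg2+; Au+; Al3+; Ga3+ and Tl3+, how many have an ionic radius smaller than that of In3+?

2

First list Z and electron count for each: Al3+ (Z=13, 10 e⁻), Ga3+ (Z=31, 28 e⁻), In3+ (Z=49, 46 e⁻), Tl3+ (Z=81, 78 e⁻), Hg2+ (Z=80, 78 e⁻), Au+ (Z=79, 78 e⁻). Al3+ < Ga3+ (same group, 1 shell fewer); Ga3+ < In3+ (same group, 1 shell fewer); In3+ < Tl3+ (same group, 1 shell fewer); Tl3+ < Hg2+ (isoelectronic, higher Z=81 is smaller); Hg2+ < Au+ (isoelectronic, higher Z=80 is smaller).
Ordering all of them (including In3+) by radius gives Al3+ < Ga3+ < In3+ < Tl3+ < Hg2+ < Au+. Count: 2.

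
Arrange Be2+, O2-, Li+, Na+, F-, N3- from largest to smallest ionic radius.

N3- > O2- > F- > Na+ > Li+ > Be2+

Work out protons and electrons: Be2+ has 2 e⁻ (Z=4), Li+ has 2 e⁻ (Z=3), Na+ has 10 e⁻ (Z=11), F- has 10 e⁻ (Z=9), O2- has 10 e⁻ (Z=8), N3- has 10 e⁻ (Z=7). Be2+ < Li+ (both 2 e⁻, Z=4>3); Li+ < Na+ (same group, 1 shell fewer); Na+ < F- (both 10 e⁻, Z=11>9); F- < O2- (both 10 e⁻, Z=9>8); O2- < N3- (both 10 e⁻, Z=8>7).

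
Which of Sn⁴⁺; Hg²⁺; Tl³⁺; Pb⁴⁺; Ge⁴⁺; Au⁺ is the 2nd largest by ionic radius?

Electron counts and nuclear charges: Ge⁴⁺ has 28 e⁻ (Z=32), Sn⁴⁺ has 46 e⁻ (Z=50), Pb⁴⁺ has 78 e⁻ (Z=82), Tl³⁺ has 78 e⁻ (Z=81), Hg²⁺ has 78 e⁻ (Z=80), Au⁺ has 78 e⁻ (Z=79). Ge⁴⁺ < Sn⁴⁺ (same group, 1 shell fewer); Sn⁴⁺ < Pb⁴⁺ (same group, period 5 vs 6); Pb⁴⁺ < Tl³⁺ (isoelectronic, higher Z=82 is smaller); Tl³⁺ < Hg²⁺ (both 78 e⁻, Z=81>80); Hg²⁺ < Au⁺ (both 78 e⁻, Z=80>79).
So the order is Ge⁴⁺ < Sn⁴⁺ < Pb⁴⁺ < Tl³⁺ < Hg²⁺ < Au⁺; the 2nd-largest ion is Hg²⁺.

Hg²⁺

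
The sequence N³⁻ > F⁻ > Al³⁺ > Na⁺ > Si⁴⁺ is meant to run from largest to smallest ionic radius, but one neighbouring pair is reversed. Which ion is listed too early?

Al³⁺

The pair Al³⁺, Na⁺ is the wrong way round — both have 10 electrons but Z(Al)=13 > Z(Na)=11, so Al³⁺ should be the smaller of the two. All other adjacent pairs agree with periodic trends, so Al³⁺ is the misplaced ion.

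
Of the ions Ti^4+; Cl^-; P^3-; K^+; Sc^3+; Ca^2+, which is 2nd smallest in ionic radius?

All of these have 18 electrons (isoelectronic). With the same electron cloud, the ion with the most protons pulls it in tightest. Nuclear charges: Ti^4+ (Z=22), Sc^3+ (Z=21), Ca^2+ (Z=20), K^+ (Z=19), Cl^- (Z=17), P^3- (Z=15). Highest Z is smallest.
That gives Ti^4+ < Sc^3+ < Ca^2+ < K^+ < Cl^- < P^3-. From the smallest end, number 2 is Sc^3+.

Sc^3+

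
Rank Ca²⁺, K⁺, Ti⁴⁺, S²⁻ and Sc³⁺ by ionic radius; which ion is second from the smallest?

Sc³⁺

All of these have 18 electrons (isoelectronic). With the same electron cloud, the ion with the most protons pulls it in tightest. Nuclear charges: Ti⁴⁺ (Z=22), Sc³⁺ (Z=21), Ca²⁺ (Z=20), K⁺ (Z=19), S²⁻ (Z=16). Highest Z is smallest.
Ordering: Ti⁴⁺ < Sc³⁺ < Ca²⁺ < K⁺ < S²⁻. The second smallest is Sc³⁺.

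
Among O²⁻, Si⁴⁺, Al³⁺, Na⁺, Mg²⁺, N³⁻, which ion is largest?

Each ion has 10 electrons. The ranking follows nuclear charge in reverse — greater Z gives a smaller radius. Si⁴⁺ (Z=14), Al³⁺ (Z=13), Mg²⁺ (Z=12), Na⁺ (Z=11), O²⁻ (Z=8), N³⁻ (Z=7).

N³⁻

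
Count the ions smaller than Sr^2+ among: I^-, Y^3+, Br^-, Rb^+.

Work out protons and electrons: Y^3+ has 36 e⁻ (Z=39), Sr^2+ has 36 e⁻ (Z=38), Rb^+ has 36 e⁻ (Z=37), Br^- has 36 e⁻ (Z=35), I^- has 54 e⁻ (Z=53). Y^3+ < Sr^2+ (isoelectronic, higher Z=39 is smaller); Sr^2+ < Rb^+ (both 36 e⁻, Z=38>37); Rb^+ < Br^- (both 36 e⁻, Z=37>35); Br^- < I^- (same group, 1 shell fewer).
Ordering all of them (including Sr^2+) by radius gives Y^3+ < Sr^2+ < Rb^+ < Br^- < I^-. That's 1.

1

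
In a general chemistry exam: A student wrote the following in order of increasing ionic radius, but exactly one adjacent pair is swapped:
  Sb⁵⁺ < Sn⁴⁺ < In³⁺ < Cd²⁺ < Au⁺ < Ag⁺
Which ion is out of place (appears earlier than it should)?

Scanning neighbour by neighbour, only Au⁺/Ag⁺ violates a trend: both in group 11 with the same charge; Ag⁺ (period 5) has the smaller radius. That makes Au⁺ the one sitting a position early relative to where it belongs.

Au⁺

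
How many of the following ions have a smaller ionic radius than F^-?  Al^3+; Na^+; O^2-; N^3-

2

All of these have 10 electrons (isoelectronic). With the same electron cloud, the ion with the most protons pulls it in tightest. Nuclear charges: Al^3+ (Z=13), Na^+ (Z=11), F^- (Z=9), O^2- (Z=8), N^3- (Z=7). Highest Z is smallest.
Ordering all of them (including F^-) by radius gives Al^3+ < Na^+ < F^- < O^2- < N^3-. So 2 are smaller.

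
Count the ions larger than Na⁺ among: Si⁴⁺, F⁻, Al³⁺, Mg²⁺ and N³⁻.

2

Isoelectronic series (10 e⁻ each). Size is set by nuclear charge: more protons means a smaller ion. Si⁴⁺ (Z=14), Al³⁺ (Z=13), Mg²⁺ (Z=12), Na⁺ (Z=11), F⁻ (Z=9), N³⁻ (Z=7).
Relative to Na⁺, the ions that are larger are F⁻, N³⁻. Count: 2.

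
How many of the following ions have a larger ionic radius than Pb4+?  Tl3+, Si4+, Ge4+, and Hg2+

2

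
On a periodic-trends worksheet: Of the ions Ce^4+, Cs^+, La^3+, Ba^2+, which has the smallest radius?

Each ion has 54 electrons. The ranking follows nuclear charge in reverse — greater Z gives a smaller radius. Ce^4+ (Z=58), La^3+ (Z=57), Ba^2+ (Z=56), Cs^+ (Z=55).

Ce^4+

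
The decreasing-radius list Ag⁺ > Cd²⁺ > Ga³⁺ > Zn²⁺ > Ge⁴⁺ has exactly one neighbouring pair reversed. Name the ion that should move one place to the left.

The pair Ga³⁺, Zn²⁺ is the wrong way round — they are isoelectronic (28 e⁻) and Ga has more protons than Zn (31 vs 30), making Ga³⁺ smaller. All other adjacent pairs agree with periodic trends, so Zn²⁺ is the misplaced ion.

Zn²⁺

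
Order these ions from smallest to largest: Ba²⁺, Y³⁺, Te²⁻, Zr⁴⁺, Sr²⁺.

Zr⁴⁺ < Y³⁺ < Sr²⁺ < Ba²⁺ < Te²⁻

Tabulating Z and e⁻: Zr⁴⁺: 36 e⁻, Z=40, Y³⁺: 36 e⁻, Z=39, Sr²⁺: 36 e⁻, Z=38, Ba²⁺: 54 e⁻, Z=56, Te²⁻: 54 e⁻, Z=52. Zr⁴⁺ < Y³⁺ (both 36 e⁻, Z=40>39); Y³⁺ < Sr²⁺ (both 36 e⁻, Z=39>38); Sr²⁺ < Ba²⁺ (same group, 1 shell fewer); Ba²⁺ < Te²⁻ (isoelectronic, higher Z=56 is smaller).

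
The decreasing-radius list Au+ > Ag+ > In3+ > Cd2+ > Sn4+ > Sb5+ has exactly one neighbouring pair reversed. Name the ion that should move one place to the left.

The pair In3+, Cd2+ is the wrong way round — both have 46 electrons but Z(In)=49 > Z(Cd)=48, so In3+ should be the smaller of the two. All other adjacent pairs agree with periodic trends, so Cd2+ is the misplaced ion.

Cd2+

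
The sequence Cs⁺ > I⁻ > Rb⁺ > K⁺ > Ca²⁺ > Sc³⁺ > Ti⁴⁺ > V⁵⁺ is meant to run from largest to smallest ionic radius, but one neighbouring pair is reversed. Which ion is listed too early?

The pair Cs⁺, I⁻ is the wrong way round — Cs⁺ and I⁻ share 54 electrons; the higher nuclear charge on Cs (Z=55) contracts it more, so Cs⁺ < I⁻. All other adjacent pairs agree with periodic trends, so Cs⁺ is the misplaced ion.

Cs⁺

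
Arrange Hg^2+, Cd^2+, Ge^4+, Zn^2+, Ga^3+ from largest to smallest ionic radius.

Hg^2+ > Cd^2+ > Zn^2+ > Ga^3+ > Ge^4+

Ge^4+: 28 e⁻, Z=32, Ga^3+: 28 e⁻, Z=31, Zn^2+: 28 e⁻, Z=30, Cd^2+: 46 e⁻, Z=48, Hg^2+: 78 e⁻, Z=80. Ge^4+ < Ga^3+ (both 28 e⁻, Z=32>31); Ga^3+ < Zn^2+ (isoelectronic, higher Z=31 is smaller); Zn^2+ < Cd^2+ (same group, 1 shell fewer); Cd^2+ < Hg^2+ (same group, 1 shell fewer).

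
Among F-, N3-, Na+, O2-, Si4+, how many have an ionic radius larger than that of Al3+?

4

These species are isoelectronic with 10 electrons. The only difference is the number of protons: Si4+ (Z=14), Al3+ (Z=13), Na+ (Z=11), F- (Z=9), O2- (Z=8), N3- (Z=7). The strongest nuclear pull (Si4+) gives the smallest ion.
Relative to Al3+, the ions that are larger are Na+, F-, O2-, N3-. So 4 are larger.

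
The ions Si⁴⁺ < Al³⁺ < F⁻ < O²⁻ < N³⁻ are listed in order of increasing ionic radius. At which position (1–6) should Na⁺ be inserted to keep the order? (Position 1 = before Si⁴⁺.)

All of these have 10 electrons (isoelectronic). With the same electron cloud, the ion with the most protons pulls it in tightest. Nuclear charges: Si⁴⁺ (Z=14), Al³⁺ (Z=13), Na⁺ (Z=11), F⁻ (Z=9), O²⁻ (Z=8), N³⁻ (Z=7). Highest Z is smallest.
With Na⁺ included the full order is Si⁴⁺ < Al³⁺ < Na⁺ < F⁻ < O²⁻ < N³⁻, so it takes position 3.

3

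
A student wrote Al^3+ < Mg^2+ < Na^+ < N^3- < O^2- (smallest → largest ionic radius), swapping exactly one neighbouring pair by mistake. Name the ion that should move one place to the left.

Compare adjacent ions: both have 10 electrons but Z(O)=8 > Z(N)=7, so O^2- should be the smaller of the two — yet in this increasing list N^3- sits before O^2-. Nothing else is reversed, so O^2- should move one place to the left.

O^2-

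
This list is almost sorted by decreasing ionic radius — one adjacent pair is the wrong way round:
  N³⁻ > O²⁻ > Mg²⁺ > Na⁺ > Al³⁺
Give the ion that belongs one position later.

Check each adjacent pair. Mg²⁺ and Na⁺ are reversed: they are isoelectronic (10 e⁻) and Mg has more protons than Na (12 vs 11), making Mg²⁺ smaller. No other neighbouring pair contradicts the periodic trends, so Mg²⁺ is the ion listed too early.

Mg²⁺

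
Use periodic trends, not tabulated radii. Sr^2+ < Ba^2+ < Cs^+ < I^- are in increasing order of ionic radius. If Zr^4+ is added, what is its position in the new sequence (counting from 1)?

Tabulating Z and e⁻: Zr^4+: 36 e⁻, Z=40, Sr^2+: 36 e⁻, Z=38, Ba^2+: 54 e⁻, Z=56, Cs^+: 54 e⁻, Z=55, I^-: 54 e⁻, Z=53. Zr^4+ < Sr^2+ (isoelectronic, higher Z=40 is smaller); Sr^2+ < Ba^2+ (same group, 1 shell fewer); Ba^2+ < Cs^+ (isoelectronic, higher Z=56 is smaller); Cs^+ < I^- (isoelectronic, higher Z=55 is smaller).
Merged order: Zr^4+ < Sr^2+ < Ba^2+ < Cs^+ < I^- — Zr^4+ is number 1.

1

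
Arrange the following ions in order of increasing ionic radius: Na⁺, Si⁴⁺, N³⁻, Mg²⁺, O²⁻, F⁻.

Si⁴⁺ < Mg²⁺ < Na⁺ < F⁻ < O²⁻ < N³⁻

All of these have 10 electrons (isoelectronic). With the same electron cloud, the ion with the most protons pulls it in tightest. Nuclear charges: Si⁴⁺ (Z=14), Mg²⁺ (Z=12), Na⁺ (Z=11), F⁻ (Z=9), O²⁻ (Z=8), N³⁻ (Z=7). Highest Z is smallest.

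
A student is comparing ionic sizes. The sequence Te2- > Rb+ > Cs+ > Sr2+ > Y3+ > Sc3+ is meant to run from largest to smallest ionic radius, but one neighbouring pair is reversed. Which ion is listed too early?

Scanning neighbour by neighbour, only Rb+/Cs+ violates a trend: Rb+ and Cs+ are in one column with the same charge; the lighter period-5 ion has one fewer shell and is smaller. That makes Rb+ the one sitting a position early relative to where it belongs.

Rb+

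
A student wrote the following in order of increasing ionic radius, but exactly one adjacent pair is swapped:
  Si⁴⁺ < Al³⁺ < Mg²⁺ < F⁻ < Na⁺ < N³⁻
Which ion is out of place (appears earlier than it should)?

F⁻

Compare adjacent ions: they are isoelectronic (10 e⁻) and Na has more protons than F (11 vs 9), making Na⁺ smaller — yet in this increasing list F⁻ sits before Na⁺. Nothing else is reversed, so F⁻ should move one place to the right.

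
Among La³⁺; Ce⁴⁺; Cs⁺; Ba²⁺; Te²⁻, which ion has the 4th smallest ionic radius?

Cs⁺

Isoelectronic series (54 e⁻ each). Size is set by nuclear charge: more protons means a smaller ion. Ce⁴⁺ (Z=58), La³⁺ (Z=57), Ba²⁺ (Z=56), Cs⁺ (Z=55), Te²⁻ (Z=52).
So the order is Ce⁴⁺ < La³⁺ < Ba²⁺ < Cs⁺ < Te²⁻; the 4th-smallest ion is Cs⁺.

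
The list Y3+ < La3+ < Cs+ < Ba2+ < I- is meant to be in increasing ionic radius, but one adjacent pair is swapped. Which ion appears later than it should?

The pair Cs+, Ba2+ is the wrong way round — both have 54 electrons but Z(Ba)=56 > Z(Cs)=55, so Ba2+ should be the smaller of the two. All other adjacent pairs agree with periodic trends, so Ba2+ is the misplaced ion.

Ba2+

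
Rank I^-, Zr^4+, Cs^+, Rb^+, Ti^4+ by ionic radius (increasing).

Ti^4+ < Zr^4+ < Rb^+ < Cs^+ < I^-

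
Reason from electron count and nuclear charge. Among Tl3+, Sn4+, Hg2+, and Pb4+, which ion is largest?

Sn4+: 46 e⁻, Z=50, Pb4+: 78 e⁻, Z=82, Tl3+: 78 e⁻, Z=81, Hg2+: 78 e⁻, Z=80. Sn4+ < Pb4+ (same group, 1 shell fewer); Pb4+ < Tl3+ (isoelectronic, higher Z=82 is smaller); Tl3+ < Hg2+ (both 78 e⁻, Z=81>80).

Hg2+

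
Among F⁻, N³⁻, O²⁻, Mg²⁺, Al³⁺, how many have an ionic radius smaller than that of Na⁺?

All of these have 10 electrons (isoelectronic). With the same electron cloud, the ion with the most protons pulls it in tightest. Nuclear charges: Al³⁺ (Z=13), Mg²⁺ (Z=12), Na⁺ (Z=11), F⁻ (Z=9), O²⁻ (Z=8), N³⁻ (Z=7). Highest Z is smallest.
Overall: Al³⁺ < Mg²⁺ < Na⁺ < F⁻ < O²⁻ < N³⁻. Na⁺ has 2 below it and 3 above. That's 2.

2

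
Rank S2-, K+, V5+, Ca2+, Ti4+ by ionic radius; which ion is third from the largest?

Ca2+

These species are isoelectronic with 18 electrons. The only difference is the number of protons: V5+ (Z=23), Ti4+ (Z=22), Ca2+ (Z=20), K+ (Z=19), S2- (Z=16). The strongest nuclear pull (V5+) gives the smallest ion.
Ordering: V5+ < Ti4+ < Ca2+ < K+ < S2-. The third largest is Ca2+.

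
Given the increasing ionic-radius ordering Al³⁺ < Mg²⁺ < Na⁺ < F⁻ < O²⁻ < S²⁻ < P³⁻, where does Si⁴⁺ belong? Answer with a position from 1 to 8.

First list Z and electron count for each: Si⁴⁺: 10 e⁻, Z=14, Al³⁺: 10 e⁻, Z=13, Mg²⁺: 10 e⁻, Z=12, Na⁺: 10 e⁻, Z=11, F⁻: 10 e⁻, Z=9, O²⁻: 10 e⁻, Z=8, S²⁻: 18 e⁻, Z=16, P³⁻: 18 e⁻, Z=15. Si⁴⁺ < Al³⁺ (both 10 e⁻, Z=14>13); Al³⁺ < Mg²⁺ (both 10 e⁻, Z=13>12); Mg²⁺ < Na⁺ (both 10 e⁻, Z=12>11); Na⁺ < F⁻ (isoelectronic, higher Z=11 is smaller); F⁻ < O²⁻ (both 10 e⁻, Z=9>8); O²⁻ < S²⁻ (same group, period 2 vs 3); S²⁻ < P³⁻ (isoelectronic, higher Z=16 is smaller).
With Si⁴⁺ included the full order is Si⁴⁺ < Al³⁺ < Mg²⁺ < Na⁺ < F⁻ < O²⁻ < S²⁻ < P³⁻, so it takes position 1.

1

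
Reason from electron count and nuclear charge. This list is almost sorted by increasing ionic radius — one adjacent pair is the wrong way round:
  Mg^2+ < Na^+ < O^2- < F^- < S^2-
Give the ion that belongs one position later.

O^2-

The pair O^2-, F^- is the wrong way round — both have 10 electrons but Z(F)=9 > Z(O)=8, so F^- should be the smaller of the two. All other adjacent pairs agree with periodic trends, so O^2- is the misplaced ion.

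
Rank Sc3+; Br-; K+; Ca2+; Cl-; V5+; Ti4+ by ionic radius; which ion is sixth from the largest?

Ti4+

V5+: 18 e⁻, Z=23, Ti4+: 18 e⁻, Z=22, Sc3+: 18 e⁻, Z=21, Ca2+: 18 e⁻, Z=20, K+: 18 e⁻, Z=19, Cl-: 18 e⁻, Z=17, Br-: 36 e⁻, Z=35. V5+ < Ti4+ (both 18 e⁻, Z=23>22); Ti4+ < Sc3+ (isoelectronic, higher Z=22 is smaller); Sc3+ < Ca2+ (isoelectronic, higher Z=21 is smaller); Ca2+ < K+ (both 18 e⁻, Z=20>19); K+ < Cl- (both 18 e⁻, Z=19>17); Cl- < Br- (same group, period 3 vs 4).
Full ascending order: V5+ < Ti4+ < Sc3+ < Ca2+ < K+ < Cl- < Br-. Counting from the largest, position 6 is Ti4+.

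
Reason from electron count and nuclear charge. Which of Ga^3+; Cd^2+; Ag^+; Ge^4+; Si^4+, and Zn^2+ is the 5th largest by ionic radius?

Ge^4+

Tabulating Z and e⁻: Si^4+ has 10 e⁻ (Z=14), Ge^4+ has 28 e⁻ (Z=32), Ga^3+ has 28 e⁻ (Z=31), Zn^2+ has 28 e⁻ (Z=30), Cd^2+ has 46 e⁻ (Z=48), Ag^+ has 46 e⁻ (Z=47). Si^4+ < Ge^4+ (same group, period 3 vs 4); Ge^4+ < Ga^3+ (both 28 e⁻, Z=32>31); Ga^3+ < Zn^2+ (both 28 e⁻, Z=31>30); Zn^2+ < Cd^2+ (same group, 1 shell fewer); Cd^2+ < Ag^+ (isoelectronic, higher Z=48 is smaller).
That gives Si^4+ < Ge^4+ < Ga^3+ < Zn^2+ < Cd^2+ < Ag^+. From the largest end, number 5 is Ge^4+.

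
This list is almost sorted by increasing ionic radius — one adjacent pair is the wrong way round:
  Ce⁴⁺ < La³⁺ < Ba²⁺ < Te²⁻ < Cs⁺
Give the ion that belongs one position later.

Check each adjacent pair. Te²⁻ and Cs⁺ are reversed: Cs⁺ and Te²⁻ share 54 electrons; the higher nuclear charge on Cs (Z=55) contracts it more, so Cs⁺ < Te²⁻. No other neighbouring pair contradicts the periodic trends, so Te²⁻ is the ion listed too early.

Te²⁻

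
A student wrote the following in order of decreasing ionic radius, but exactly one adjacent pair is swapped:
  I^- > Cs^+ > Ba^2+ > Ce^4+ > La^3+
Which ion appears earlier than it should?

Ce^4+

Check each adjacent pair. Ce^4+ and La^3+ are reversed: both have 54 electrons but Z(Ce)=58 > Z(La)=57, so Ce^4+ should be the smaller of the two. No other neighbouring pair contradicts the periodic trends, so Ce^4+ is the ion listed too early.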